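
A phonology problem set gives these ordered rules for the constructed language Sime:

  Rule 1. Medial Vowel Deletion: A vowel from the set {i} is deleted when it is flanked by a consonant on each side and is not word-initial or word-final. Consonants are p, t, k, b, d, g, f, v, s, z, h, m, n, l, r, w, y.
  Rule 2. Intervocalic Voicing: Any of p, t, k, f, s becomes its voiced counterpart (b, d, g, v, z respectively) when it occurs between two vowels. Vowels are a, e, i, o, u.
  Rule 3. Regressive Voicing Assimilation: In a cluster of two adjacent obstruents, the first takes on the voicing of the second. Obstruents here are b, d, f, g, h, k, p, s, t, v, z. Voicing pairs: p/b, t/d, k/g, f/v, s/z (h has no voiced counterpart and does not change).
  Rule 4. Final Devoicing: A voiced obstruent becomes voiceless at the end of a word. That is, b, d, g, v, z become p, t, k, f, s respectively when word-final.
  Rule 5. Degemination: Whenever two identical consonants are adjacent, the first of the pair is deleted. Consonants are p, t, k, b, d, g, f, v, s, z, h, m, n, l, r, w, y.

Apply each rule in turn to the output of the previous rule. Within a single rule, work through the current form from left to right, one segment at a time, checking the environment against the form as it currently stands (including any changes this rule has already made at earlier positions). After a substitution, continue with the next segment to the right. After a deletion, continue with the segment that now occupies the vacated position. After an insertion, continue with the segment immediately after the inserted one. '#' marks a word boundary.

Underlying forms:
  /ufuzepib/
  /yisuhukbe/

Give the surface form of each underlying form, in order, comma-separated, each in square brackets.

[uvuzebp], [ysuhugbe]

/ufuzepib/:
  Rule 1 Medial Vowel Deletion: [ufuzepib] → [ufuzepb]
  Rule 2 Intervocalic Voicing: [ufuzepb] → [uvuzepb]
  Rule 3 Regressive Voicing Assimilation: [uvuzepb] → [uvuzebb]
  Rule 4 Final Devoicing: [uvuzebb] → [uvuzebp]
  Rule 5 Degemination: no change — [uvuzebp]
/yisuhukbe/:
  Rule 1 Medial Vowel Deletion: [yisuhukbe] → [ysuhukbe]
  Rule 2 Intervocalic Voicing: no change — [ysuhukbe]
  Rule 3 Regressive Voicing Assimilation: [ysuhukbe] → [ysuhugbe]
  Rule 4 Final Devoicing: no change — [ysuhugbe]
  Rule 5 Degemination: no change — [ysuhugbe]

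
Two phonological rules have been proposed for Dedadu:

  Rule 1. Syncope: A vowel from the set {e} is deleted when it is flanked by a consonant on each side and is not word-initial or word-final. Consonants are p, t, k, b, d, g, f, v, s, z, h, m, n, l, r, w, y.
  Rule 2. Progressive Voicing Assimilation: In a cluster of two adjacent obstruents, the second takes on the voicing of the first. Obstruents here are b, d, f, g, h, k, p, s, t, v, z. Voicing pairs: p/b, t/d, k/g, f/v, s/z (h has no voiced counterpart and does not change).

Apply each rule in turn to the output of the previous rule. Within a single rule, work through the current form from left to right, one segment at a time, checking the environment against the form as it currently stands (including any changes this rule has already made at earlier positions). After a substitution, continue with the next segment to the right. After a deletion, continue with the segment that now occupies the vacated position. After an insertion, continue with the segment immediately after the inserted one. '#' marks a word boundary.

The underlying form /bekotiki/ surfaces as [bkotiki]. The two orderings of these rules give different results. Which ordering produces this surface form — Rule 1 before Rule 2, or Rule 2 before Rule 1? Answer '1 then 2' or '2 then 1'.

2 then 1

Order 1 then 2:
  1 Syncope: [bekotiki] → [bkotiki]
  2 Progressive Voicing Assimilation: [bkotiki] → [bgotiki]
  result: [bgotiki]
Order 2 then 1:
  2 Progressive Voicing Assimilation: no change — [bekotiki]
  1 Syncope: [bekotiki] → [bkotiki]
  result: [bkotiki]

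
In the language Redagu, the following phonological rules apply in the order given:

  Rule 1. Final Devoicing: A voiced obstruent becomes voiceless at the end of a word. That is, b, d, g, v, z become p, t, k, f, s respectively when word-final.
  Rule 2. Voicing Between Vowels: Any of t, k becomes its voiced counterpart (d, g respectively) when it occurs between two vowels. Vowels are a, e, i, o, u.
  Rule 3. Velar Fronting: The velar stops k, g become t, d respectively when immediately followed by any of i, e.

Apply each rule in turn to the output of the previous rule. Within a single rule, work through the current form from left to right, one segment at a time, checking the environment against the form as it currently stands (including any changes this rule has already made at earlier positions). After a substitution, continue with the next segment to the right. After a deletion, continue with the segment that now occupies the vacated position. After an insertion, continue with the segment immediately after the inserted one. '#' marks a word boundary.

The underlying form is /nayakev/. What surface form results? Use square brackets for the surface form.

Rule 1 Final Devoicing: [nayakev] → [nayakef]
Rule 2 Voicing Between Vowels: [nayakef] → [nayagef]
Rule 3 Velar Fronting: [nayagef] → [nayadef]

[nayadef]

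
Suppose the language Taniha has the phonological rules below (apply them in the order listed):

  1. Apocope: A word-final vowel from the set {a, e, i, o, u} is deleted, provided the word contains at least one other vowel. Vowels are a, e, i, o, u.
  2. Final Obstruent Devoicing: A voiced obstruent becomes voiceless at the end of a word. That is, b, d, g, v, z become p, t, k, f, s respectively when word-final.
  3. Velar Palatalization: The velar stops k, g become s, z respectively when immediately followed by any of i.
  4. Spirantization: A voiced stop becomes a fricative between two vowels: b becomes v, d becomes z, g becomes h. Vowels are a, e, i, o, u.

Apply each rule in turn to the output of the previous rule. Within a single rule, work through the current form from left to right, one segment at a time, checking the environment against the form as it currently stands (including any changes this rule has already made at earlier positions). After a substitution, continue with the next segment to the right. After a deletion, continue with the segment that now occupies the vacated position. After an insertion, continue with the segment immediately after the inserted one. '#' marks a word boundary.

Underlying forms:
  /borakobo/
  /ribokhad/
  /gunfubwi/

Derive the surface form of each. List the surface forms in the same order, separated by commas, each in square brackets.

[borakop], [rivokhat], [gunfubw]

/borakobo/:
  1 Apocope: [borakobo] → [borakob]
  2 Final Obstruent Devoicing: [borakob] → [borakop]
  3 Velar Palatalization: no change — [borakop]
  4 Spirantization: no change — [borakop]
/ribokhad/:
  1 Apocope: no change — [ribokhad]
  2 Final Obstruent Devoicing: [ribokhad] → [ribokhat]
  3 Velar Palatalization: no change — [ribokhat]
  4 Spirantization: [ribokhat] → [rivokhat]
/gunfubwi/:
  1 Apocope: [gunfubwi] → [gunfubw]
  2 Final Obstruent Devoicing: no change — [gunfubw]
  3 Velar Palatalization: no change — [gunfubw]
  4 Spirantization: no change — [gunfubw]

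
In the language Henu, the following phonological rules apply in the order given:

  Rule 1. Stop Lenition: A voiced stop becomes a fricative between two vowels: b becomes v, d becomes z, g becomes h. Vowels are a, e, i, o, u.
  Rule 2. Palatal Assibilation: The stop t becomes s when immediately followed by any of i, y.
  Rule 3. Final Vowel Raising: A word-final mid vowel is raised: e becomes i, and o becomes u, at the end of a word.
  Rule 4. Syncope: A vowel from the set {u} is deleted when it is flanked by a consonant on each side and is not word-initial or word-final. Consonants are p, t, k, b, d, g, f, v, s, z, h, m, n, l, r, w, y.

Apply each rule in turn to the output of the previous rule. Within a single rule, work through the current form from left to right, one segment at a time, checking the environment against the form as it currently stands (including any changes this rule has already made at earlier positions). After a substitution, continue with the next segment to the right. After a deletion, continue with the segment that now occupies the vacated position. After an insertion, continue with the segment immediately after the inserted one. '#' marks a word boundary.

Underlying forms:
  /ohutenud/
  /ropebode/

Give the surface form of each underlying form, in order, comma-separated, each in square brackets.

/ohutenud/:
  Rule 1 Stop Lenition: no change — [ohutenud]
  Rule 2 Palatal Assibilation: no change — [ohutenud]
  Rule 3 Final Vowel Raising: no change — [ohutenud]
  Rule 4 Syncope: [ohutenud] → [ohtend]
/ropebode/:
  Rule 1 Stop Lenition: [ropebode] → [ropevoze]
  Rule 2 Palatal Assibilation: no change — [ropevoze]
  Rule 3 Final Vowel Raising: [ropevoze] → [ropevozi]
  Rule 4 Syncope: no change — [ropevozi]

[ohtend], [ropevozi]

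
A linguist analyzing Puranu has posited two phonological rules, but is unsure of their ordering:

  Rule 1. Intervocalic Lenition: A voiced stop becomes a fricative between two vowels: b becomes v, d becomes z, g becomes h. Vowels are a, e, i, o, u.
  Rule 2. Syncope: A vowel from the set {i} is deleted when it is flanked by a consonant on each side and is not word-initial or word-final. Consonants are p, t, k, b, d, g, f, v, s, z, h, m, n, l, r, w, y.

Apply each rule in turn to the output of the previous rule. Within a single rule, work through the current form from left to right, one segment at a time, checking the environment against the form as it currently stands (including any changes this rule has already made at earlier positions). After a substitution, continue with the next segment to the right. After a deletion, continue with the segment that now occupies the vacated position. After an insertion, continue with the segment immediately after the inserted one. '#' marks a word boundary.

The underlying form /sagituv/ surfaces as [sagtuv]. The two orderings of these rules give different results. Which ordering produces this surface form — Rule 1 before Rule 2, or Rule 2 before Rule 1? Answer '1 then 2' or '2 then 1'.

2 then 1

Order 1 then 2:
  1 Intervocalic Lenition: [sagituv] → [sahituv]
  2 Syncope: [sahituv] → [sahtuv]
  result: [sahtuv]
Order 2 then 1:
  2 Syncope: [sagituv] → [sagtuv]
  1 Intervocalic Lenition: no change — [sagtuv]
  result: [sagtuv]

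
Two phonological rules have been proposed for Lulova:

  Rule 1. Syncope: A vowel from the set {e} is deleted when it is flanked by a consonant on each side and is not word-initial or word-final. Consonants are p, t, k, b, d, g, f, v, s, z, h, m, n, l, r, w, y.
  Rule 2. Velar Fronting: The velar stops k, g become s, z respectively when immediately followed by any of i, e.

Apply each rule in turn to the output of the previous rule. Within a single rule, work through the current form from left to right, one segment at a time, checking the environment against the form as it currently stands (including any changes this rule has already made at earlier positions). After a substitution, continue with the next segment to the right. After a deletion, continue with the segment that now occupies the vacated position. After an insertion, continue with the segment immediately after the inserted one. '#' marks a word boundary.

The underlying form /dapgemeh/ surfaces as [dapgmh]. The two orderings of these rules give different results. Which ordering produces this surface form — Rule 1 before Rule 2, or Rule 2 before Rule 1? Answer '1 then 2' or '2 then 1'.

Order 1 then 2:
  1 Syncope: [dapgemeh] → [dapgmh]
  2 Velar Fronting: no change — [dapgmh]
  result: [dapgmh]
Order 2 then 1:
  2 Velar Fronting: [dapgemeh] → [dapzemeh]
  1 Syncope: [dapzemeh] → [dapzmh]
  result: [dapzmh]

1 then 2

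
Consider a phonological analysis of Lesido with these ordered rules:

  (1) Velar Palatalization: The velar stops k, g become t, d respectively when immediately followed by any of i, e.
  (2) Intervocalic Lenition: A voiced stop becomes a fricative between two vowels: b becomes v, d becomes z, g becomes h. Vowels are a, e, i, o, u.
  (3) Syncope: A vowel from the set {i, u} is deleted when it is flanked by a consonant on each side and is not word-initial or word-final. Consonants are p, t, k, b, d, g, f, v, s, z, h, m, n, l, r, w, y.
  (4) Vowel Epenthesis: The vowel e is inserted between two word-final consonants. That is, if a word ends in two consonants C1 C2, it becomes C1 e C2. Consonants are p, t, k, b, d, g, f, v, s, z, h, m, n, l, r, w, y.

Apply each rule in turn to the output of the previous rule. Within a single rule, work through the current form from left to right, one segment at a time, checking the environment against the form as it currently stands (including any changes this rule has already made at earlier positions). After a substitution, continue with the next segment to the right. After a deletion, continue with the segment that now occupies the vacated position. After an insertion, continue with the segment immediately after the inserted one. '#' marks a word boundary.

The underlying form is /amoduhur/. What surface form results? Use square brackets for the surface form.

(1) Velar Palatalization: no change — [amoduhur]
(2) Intervocalic Lenition: [amoduhur] → [amozuhur]
(3) Syncope: [amozuhur] → [amozhr]
(4) Vowel Epenthesis: [amozhr] → [amozher]

[amozher]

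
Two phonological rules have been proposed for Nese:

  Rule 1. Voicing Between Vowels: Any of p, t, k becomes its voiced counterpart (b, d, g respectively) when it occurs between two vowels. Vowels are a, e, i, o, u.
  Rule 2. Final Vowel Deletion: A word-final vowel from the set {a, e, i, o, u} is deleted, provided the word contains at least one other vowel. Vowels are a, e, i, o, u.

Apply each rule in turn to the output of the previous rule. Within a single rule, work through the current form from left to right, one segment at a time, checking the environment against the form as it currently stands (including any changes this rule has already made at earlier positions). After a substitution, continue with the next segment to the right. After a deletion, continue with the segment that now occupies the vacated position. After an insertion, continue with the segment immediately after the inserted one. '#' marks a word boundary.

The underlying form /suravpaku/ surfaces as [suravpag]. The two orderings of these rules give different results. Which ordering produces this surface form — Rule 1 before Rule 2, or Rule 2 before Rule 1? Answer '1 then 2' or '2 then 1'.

Order 1 then 2:
  1 Voicing Between Vowels: [suravpaku] → [suravpagu]
  2 Final Vowel Deletion: [suravpagu] → [suravpag]
  result: [suravpag]
Order 2 then 1:
  2 Final Vowel Deletion: [suravpaku] → [suravpak]
  1 Voicing Between Vowels: no change — [suravpak]
  result: [suravpak]

1 then 2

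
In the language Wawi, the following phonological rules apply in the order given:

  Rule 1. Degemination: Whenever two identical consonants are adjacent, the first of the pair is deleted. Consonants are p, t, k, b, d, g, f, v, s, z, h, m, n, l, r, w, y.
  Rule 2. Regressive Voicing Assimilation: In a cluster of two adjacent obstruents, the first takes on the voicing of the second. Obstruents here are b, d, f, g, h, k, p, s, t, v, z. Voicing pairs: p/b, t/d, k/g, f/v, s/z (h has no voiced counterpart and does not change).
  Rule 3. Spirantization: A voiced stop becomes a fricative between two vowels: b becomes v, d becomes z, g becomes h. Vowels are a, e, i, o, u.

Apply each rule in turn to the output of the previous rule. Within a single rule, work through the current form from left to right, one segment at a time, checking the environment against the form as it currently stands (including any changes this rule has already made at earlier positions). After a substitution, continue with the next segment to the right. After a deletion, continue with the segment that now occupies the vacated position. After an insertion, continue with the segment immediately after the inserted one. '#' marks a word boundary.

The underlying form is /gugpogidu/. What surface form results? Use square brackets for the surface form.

Rule 1 Degemination: no change — [gugpogidu]
Rule 2 Regressive Voicing Assimilation: [gugpogidu] → [gukpogidu]
Rule 3 Spirantization: [gukpogidu] → [gukpohizu]

[gukpohizu]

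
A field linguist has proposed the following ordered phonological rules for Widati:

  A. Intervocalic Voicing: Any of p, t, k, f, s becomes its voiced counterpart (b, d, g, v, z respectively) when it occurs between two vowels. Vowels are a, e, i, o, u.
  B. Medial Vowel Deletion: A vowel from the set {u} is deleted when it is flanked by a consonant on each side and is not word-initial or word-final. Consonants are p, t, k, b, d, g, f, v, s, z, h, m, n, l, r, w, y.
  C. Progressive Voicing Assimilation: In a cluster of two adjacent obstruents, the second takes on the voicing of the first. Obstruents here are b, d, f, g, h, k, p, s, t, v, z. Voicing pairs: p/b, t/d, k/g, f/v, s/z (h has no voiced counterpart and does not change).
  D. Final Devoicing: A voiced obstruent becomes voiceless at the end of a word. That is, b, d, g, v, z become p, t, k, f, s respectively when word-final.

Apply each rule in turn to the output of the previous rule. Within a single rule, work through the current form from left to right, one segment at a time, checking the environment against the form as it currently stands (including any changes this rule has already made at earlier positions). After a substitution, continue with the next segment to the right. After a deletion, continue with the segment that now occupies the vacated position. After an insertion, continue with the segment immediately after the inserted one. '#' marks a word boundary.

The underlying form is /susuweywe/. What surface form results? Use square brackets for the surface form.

[ssweywe]

A Intervocalic Voicing: [susuweywe] → [suzuweywe]
B Medial Vowel Deletion: [suzuweywe] → [szweywe]
C Progressive Voicing Assimilation: [szweywe] → [ssweywe]
D Final Devoicing: no change — [ssweywe]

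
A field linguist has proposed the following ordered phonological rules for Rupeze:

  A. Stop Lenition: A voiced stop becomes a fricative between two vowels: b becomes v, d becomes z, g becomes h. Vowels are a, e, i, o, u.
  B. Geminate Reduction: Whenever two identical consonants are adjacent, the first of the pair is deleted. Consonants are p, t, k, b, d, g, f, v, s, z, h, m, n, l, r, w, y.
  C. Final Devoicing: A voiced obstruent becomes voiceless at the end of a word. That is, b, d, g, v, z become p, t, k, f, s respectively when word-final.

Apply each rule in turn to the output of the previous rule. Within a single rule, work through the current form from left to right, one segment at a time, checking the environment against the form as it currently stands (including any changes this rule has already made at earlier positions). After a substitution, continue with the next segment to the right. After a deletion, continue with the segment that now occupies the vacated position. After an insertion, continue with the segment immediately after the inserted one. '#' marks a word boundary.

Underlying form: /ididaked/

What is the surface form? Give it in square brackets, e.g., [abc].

[izizaket]

A Stop Lenition: [ididaked] → [izizaked]
B Geminate Reduction: no change — [izizaked]
C Final Devoicing: [izizaked] → [izizaket]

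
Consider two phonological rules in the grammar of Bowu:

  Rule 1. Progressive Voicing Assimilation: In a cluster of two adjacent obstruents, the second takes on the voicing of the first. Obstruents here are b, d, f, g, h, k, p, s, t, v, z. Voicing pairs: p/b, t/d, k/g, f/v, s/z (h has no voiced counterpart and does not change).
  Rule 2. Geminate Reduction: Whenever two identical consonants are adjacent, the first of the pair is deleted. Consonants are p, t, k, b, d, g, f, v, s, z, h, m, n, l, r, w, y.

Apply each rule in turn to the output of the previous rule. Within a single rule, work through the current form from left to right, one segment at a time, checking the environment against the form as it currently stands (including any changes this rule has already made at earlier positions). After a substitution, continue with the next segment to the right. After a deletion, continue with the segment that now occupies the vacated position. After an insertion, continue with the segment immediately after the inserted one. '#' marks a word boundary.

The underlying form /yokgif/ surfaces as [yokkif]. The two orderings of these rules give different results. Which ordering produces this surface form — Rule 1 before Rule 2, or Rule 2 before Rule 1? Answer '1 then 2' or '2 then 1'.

2 then 1

Order 1 then 2:
  1 Progressive Voicing Assimilation: [yokgif] → [yokkif]
  2 Geminate Reduction: [yokkif] → [yokif]
  result: [yokif]
Order 2 then 1:
  2 Geminate Reduction: no change — [yokgif]
  1 Progressive Voicing Assimilation: [yokgif] → [yokkif]
  result: [yokkif]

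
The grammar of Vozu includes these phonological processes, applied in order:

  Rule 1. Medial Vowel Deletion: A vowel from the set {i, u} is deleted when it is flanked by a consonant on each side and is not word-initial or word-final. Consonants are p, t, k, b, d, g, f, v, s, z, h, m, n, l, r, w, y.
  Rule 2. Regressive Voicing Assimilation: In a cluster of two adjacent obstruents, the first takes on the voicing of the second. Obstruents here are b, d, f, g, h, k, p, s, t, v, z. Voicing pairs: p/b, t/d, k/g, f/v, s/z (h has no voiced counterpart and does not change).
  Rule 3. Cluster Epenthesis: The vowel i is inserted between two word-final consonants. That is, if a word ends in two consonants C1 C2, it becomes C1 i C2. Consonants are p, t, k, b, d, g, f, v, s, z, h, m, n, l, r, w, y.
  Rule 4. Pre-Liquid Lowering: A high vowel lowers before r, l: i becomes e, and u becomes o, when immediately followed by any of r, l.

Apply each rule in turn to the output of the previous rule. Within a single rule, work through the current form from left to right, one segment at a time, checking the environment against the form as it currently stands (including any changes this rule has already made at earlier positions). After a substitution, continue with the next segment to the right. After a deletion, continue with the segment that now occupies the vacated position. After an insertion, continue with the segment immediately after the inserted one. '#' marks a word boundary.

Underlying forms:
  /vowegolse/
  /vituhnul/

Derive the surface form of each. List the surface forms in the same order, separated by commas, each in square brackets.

[vowegolse], [fthnel]

/vowegolse/:
  Rule 1 Medial Vowel Deletion: no change — [vowegolse]
  Rule 2 Regressive Voicing Assimilation: no change — [vowegolse]
  Rule 3 Cluster Epenthesis: no change — [vowegolse]
  Rule 4 Pre-Liquid Lowering: no change — [vowegolse]
/vituhnul/:
  Rule 1 Medial Vowel Deletion: [vituhnul] → [vthnl]
  Rule 2 Regressive Voicing Assimilation: [vthnl] → [fthnl]
  Rule 3 Cluster Epenthesis: [fthnl] → [fthnil]
  Rule 4 Pre-Liquid Lowering: [fthnil] → [fthnel]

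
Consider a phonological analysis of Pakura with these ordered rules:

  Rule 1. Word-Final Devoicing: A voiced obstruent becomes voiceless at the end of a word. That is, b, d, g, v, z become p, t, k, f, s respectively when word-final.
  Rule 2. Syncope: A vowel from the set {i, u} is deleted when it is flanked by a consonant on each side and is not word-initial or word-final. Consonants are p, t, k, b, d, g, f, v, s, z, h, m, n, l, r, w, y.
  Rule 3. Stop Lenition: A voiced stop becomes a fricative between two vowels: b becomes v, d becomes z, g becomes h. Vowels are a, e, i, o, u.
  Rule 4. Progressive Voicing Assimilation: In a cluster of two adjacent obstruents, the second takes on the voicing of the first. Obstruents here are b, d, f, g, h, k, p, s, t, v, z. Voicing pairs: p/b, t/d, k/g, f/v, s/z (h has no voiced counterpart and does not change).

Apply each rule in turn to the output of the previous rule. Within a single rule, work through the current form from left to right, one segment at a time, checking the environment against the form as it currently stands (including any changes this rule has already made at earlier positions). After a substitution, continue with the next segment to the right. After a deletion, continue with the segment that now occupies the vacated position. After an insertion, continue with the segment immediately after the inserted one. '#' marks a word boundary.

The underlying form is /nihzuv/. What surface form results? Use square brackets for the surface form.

Rule 1 Word-Final Devoicing: [nihzuv] → [nihzuf]
Rule 2 Syncope: [nihzuf] → [nhzf]
Rule 3 Stop Lenition: no change — [nhzf]
Rule 4 Progressive Voicing Assimilation: [nhzf] → [nhsf]

[nhsf]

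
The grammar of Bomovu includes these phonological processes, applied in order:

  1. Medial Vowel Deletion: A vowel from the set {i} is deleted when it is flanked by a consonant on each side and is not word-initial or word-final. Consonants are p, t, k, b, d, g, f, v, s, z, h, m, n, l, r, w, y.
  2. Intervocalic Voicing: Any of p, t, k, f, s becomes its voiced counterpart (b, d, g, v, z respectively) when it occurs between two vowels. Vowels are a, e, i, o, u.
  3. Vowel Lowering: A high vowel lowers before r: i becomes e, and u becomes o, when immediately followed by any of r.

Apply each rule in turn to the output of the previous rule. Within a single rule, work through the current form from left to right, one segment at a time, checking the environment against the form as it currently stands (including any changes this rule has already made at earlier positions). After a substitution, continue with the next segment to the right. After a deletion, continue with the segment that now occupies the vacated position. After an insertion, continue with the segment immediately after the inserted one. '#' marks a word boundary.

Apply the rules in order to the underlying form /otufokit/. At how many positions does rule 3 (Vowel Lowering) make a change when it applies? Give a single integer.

0

1 Medial Vowel Deletion: [otufokit] → [otufokt]
2 Intervocalic Voicing: [otufokt] → [oduvokt]
3 Vowel Lowering: no change — [oduvokt]
Rule 3 changed 0 position(s).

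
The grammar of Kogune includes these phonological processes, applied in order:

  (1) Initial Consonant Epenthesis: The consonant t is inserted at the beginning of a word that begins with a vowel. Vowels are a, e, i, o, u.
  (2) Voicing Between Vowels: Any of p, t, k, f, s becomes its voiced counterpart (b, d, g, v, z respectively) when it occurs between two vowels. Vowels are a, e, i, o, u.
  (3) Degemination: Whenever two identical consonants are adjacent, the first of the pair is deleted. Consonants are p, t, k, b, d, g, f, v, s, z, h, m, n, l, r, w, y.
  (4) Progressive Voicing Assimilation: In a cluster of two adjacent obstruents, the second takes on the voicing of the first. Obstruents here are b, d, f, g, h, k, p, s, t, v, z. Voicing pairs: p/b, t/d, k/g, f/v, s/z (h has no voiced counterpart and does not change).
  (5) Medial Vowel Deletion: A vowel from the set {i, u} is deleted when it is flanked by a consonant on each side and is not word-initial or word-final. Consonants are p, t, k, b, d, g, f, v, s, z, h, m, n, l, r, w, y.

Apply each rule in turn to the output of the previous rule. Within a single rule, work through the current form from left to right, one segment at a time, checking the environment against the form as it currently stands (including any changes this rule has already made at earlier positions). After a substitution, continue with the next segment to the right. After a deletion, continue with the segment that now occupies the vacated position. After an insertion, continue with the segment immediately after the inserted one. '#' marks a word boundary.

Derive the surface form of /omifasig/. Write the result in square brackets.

[tomvazg]

(1) Initial Consonant Epenthesis: [omifasig] → [tomifasig]
(2) Voicing Between Vowels: [tomifasig] → [tomivazig]
(3) Degemination: no change — [tomivazig]
(4) Progressive Voicing Assimilation: no change — [tomivazig]
(5) Medial Vowel Deletion: [tomivazig] → [tomvazg]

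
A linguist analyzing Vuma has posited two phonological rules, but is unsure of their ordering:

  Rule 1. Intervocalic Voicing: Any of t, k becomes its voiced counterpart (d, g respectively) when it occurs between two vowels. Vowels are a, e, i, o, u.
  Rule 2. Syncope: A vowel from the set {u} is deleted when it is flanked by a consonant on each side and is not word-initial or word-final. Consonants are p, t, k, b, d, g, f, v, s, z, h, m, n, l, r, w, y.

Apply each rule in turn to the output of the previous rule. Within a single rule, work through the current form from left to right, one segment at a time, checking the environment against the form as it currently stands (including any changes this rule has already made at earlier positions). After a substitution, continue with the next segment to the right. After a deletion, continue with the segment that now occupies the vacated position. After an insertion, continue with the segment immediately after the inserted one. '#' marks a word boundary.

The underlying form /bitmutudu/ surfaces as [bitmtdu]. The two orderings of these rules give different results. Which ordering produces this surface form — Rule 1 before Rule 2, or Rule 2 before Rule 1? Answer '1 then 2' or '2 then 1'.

2 then 1

Order 1 then 2:
  1 Intervocalic Voicing: [bitmutudu] → [bitmududu]
  2 Syncope: [bitmududu] → [bitmddu]
  result: [bitmddu]
Order 2 then 1:
  2 Syncope: [bitmutudu] → [bitmtdu]
  1 Intervocalic Voicing: no change — [bitmtdu]
  result: [bitmtdu]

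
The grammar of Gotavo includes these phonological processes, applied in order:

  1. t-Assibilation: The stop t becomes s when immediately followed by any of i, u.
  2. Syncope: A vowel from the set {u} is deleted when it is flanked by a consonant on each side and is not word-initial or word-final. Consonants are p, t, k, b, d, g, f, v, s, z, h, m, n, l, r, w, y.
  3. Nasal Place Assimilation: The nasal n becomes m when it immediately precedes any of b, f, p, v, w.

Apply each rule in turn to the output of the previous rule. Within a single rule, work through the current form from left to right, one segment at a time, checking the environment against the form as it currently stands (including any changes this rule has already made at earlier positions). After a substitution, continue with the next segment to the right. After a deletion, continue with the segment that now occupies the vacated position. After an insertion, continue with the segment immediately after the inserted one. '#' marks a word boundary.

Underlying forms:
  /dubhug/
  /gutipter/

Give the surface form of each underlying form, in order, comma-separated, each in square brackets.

[dbhg], [gsipter]

/dubhug/:
  1 t-Assibilation: no change — [dubhug]
  2 Syncope: [dubhug] → [dbhg]
  3 Nasal Place Assimilation: no change — [dbhg]
/gutipter/:
  1 t-Assibilation: [gutipter] → [gusipter]
  2 Syncope: [gusipter] → [gsipter]
  3 Nasal Place Assimilation: no change — [gsipter]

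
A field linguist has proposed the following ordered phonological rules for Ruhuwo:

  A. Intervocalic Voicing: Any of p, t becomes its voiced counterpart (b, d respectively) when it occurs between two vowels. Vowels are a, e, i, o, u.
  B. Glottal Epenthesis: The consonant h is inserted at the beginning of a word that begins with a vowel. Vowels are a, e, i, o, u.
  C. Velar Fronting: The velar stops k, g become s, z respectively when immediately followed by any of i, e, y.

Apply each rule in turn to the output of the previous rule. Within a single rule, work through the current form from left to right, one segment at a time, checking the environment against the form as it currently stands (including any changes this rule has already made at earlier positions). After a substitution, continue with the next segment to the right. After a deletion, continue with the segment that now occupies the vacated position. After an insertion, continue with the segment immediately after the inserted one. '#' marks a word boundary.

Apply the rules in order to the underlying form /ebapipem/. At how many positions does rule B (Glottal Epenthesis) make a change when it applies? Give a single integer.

1

A Intervocalic Voicing: [ebapipem] → [ebabibem]
B Glottal Epenthesis: [ebabibem] → [hebabibem]
C Velar Fronting: no change — [hebabibem]
Rule B changed 1 position(s).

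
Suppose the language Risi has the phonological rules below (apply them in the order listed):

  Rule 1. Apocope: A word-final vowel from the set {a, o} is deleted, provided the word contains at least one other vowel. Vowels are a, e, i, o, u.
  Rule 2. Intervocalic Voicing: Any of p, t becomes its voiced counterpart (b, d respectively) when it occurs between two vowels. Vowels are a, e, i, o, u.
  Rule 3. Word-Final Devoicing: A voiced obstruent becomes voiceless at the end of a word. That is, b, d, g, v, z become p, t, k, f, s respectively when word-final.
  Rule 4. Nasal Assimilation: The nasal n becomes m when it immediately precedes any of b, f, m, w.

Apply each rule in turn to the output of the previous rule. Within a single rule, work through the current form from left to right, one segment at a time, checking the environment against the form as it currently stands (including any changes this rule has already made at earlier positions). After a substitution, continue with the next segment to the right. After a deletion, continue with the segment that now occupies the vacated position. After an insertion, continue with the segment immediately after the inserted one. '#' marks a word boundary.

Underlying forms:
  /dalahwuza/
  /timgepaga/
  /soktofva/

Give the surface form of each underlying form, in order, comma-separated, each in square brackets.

/dalahwuza/:
  Rule 1 Apocope: [dalahwuza] → [dalahwuz]
  Rule 2 Intervocalic Voicing: no change — [dalahwuz]
  Rule 3 Word-Final Devoicing: [dalahwuz] → [dalahwus]
  Rule 4 Nasal Assimilation: no change — [dalahwus]
/timgepaga/:
  Rule 1 Apocope: [timgepaga] → [timgepag]
  Rule 2 Intervocalic Voicing: [timgepag] → [timgebag]
  Rule 3 Word-Final Devoicing: [timgebag] → [timgebak]
  Rule 4 Nasal Assimilation: no change — [timgebak]
/soktofva/:
  Rule 1 Apocope: [soktofva] → [soktofv]
  Rule 2 Intervocalic Voicing: no change — [soktofv]
  Rule 3 Word-Final Devoicing: [soktofv] → [soktoff]
  Rule 4 Nasal Assimilation: no change — [soktoff]

[dalahwus], [timgebak], [soktoff]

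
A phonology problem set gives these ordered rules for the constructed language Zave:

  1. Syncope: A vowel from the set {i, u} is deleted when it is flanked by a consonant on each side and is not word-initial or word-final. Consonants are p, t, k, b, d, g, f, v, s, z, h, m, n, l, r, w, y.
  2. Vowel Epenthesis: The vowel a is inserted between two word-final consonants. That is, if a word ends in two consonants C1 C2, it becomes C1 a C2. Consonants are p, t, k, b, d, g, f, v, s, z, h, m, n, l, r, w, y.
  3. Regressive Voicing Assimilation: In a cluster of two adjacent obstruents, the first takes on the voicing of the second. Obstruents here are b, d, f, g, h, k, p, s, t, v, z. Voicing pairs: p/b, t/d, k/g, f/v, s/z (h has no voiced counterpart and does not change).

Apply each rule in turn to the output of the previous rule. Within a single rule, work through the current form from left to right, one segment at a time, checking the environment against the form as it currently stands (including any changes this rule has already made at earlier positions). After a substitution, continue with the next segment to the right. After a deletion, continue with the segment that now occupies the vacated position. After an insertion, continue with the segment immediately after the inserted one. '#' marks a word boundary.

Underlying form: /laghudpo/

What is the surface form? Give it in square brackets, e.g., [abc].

1 Syncope: [laghudpo] → [laghdpo]
2 Vowel Epenthesis: no change — [laghdpo]
3 Regressive Voicing Assimilation: [laghdpo] → [lakhtpo]

[lakhtpo]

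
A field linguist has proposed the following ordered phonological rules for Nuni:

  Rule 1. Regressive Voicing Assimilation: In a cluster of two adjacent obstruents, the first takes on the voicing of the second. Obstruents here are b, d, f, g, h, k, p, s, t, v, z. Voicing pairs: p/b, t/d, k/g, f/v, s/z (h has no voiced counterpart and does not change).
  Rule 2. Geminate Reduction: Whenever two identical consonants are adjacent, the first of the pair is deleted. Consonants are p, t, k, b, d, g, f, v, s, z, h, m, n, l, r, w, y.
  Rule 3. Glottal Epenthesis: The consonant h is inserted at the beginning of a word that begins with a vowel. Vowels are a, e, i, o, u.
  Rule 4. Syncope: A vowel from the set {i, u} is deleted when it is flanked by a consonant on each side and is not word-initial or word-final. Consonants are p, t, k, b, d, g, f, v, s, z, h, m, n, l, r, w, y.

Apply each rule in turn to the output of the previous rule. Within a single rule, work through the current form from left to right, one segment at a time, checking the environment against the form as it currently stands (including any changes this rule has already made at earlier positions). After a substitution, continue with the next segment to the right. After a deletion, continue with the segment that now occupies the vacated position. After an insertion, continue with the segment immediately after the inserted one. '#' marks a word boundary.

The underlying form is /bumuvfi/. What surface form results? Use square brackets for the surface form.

Rule 1 Regressive Voicing Assimilation: [bumuvfi] → [bumuffi]
Rule 2 Geminate Reduction: [bumuffi] → [bumufi]
Rule 3 Glottal Epenthesis: no change — [bumufi]
Rule 4 Syncope: [bumufi] → [bmfi]

[bmfi]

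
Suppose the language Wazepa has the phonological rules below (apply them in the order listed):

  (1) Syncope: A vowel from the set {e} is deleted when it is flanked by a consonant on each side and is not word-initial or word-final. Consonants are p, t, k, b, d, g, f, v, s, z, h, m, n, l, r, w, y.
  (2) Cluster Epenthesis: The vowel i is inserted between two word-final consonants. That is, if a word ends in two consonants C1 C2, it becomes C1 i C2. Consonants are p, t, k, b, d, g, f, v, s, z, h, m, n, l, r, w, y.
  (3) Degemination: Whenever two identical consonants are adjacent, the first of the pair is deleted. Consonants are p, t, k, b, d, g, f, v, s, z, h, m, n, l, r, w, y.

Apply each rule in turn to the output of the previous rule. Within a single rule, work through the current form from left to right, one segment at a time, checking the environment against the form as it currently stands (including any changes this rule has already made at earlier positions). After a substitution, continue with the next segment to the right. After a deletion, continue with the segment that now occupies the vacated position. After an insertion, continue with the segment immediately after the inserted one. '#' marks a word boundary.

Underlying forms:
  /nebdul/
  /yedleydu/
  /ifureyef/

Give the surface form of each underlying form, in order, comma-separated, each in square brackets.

[nbdul], [ydlydu], [ifuryif]

/nebdul/:
  (1) Syncope: [nebdul] → [nbdul]
  (2) Cluster Epenthesis: no change — [nbdul]
  (3) Degemination: no change — [nbdul]
/yedleydu/:
  (1) Syncope: [yedleydu] → [ydlydu]
  (2) Cluster Epenthesis: no change — [ydlydu]
  (3) Degemination: no change — [ydlydu]
/ifureyef/:
  (1) Syncope: [ifureyef] → [ifuryf]
  (2) Cluster Epenthesis: [ifuryf] → [ifuryif]
  (3) Degemination: no change — [ifuryif]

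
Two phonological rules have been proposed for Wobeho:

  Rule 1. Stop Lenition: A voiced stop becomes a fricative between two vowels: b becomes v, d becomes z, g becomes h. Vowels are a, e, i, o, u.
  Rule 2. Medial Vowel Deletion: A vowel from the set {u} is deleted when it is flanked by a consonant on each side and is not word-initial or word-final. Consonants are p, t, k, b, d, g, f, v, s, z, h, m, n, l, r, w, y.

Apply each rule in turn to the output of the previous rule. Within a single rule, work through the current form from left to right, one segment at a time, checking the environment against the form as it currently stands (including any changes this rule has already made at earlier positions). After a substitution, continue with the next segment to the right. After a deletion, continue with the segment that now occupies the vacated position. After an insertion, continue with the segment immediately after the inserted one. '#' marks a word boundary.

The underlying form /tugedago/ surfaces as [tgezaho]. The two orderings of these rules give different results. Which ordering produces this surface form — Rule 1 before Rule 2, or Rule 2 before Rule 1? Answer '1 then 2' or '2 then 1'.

2 then 1

Order 1 then 2:
  1 Stop Lenition: [tugedago] → [tuhezaho]
  2 Medial Vowel Deletion: [tuhezaho] → [thezaho]
  result: [thezaho]
Order 2 then 1:
  2 Medial Vowel Deletion: [tugedago] → [tgedago]
  1 Stop Lenition: [tgedago] → [tgezaho]
  result: [tgezaho]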